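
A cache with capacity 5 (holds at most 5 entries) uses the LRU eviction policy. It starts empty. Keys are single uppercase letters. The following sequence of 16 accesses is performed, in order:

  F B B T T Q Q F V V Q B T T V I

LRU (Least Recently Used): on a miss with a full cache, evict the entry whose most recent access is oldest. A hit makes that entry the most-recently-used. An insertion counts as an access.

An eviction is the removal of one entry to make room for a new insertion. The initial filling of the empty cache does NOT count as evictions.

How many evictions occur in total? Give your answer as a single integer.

LRU simulation (capacity=5):
  1. access F: MISS. Cache (LRU->MRU): [F]
  2. access B: MISS. Cache (LRU->MRU): [F B]
  3. access B: HIT. Cache (LRU->MRU): [F B]
  4. access T: MISS. Cache (LRU->MRU): [F B T]
  5. access T: HIT. Cache (LRU->MRU): [F B T]
  6. access Q: MISS. Cache (LRU->MRU): [F B T Q]
  7. access Q: HIT. Cache (LRU->MRU): [F B T Q]
  8. access F: HIT. Cache (LRU->MRU): [B T Q F]
  9. access V: MISS. Cache (LRU->MRU): [B T Q F V]
  10. access V: HIT. Cache (LRU->MRU): [B T Q F V]
  11. access Q: HIT. Cache (LRU->MRU): [B T F V Q]
  12. access B: HIT. Cache (LRU->MRU): [T F V Q B]
  13. access T: HIT. Cache (LRU->MRU): [F V Q B T]
  14. access T: HIT. Cache (LRU->MRU): [F V Q B T]
  15. access V: HIT. Cache (LRU->MRU): [F Q B T V]
  16. access I: MISS, evict F. Cache (LRU->MRU): [Q B T V I]
Total: 10 hits, 6 misses, 1 evictions

Answer: 1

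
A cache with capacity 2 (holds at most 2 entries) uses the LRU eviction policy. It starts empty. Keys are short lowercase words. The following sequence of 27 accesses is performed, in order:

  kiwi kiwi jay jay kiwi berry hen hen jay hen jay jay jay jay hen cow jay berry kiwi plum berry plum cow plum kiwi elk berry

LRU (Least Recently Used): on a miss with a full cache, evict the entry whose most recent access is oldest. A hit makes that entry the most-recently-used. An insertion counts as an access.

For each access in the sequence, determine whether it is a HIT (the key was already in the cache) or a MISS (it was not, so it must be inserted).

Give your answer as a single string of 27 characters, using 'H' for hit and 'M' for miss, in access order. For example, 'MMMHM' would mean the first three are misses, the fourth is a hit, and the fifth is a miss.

LRU simulation (capacity=2):
  1. access kiwi: MISS. Cache (LRU->MRU): [kiwi]
  2. access kiwi: HIT. Cache (LRU->MRU): [kiwi]
  3. access jay: MISS. Cache (LRU->MRU): [kiwi jay]
  4. access jay: HIT. Cache (LRU->MRU): [kiwi jay]
  5. access kiwi: HIT. Cache (LRU->MRU): [jay kiwi]
  6. access berry: MISS, evict jay. Cache (LRU->MRU): [kiwi berry]
  7. access hen: MISS, evict kiwi. Cache (LRU->MRU): [berry hen]
  8. access hen: HIT. Cache (LRU->MRU): [berry hen]
  9. access jay: MISS, evict berry. Cache (LRU->MRU): [hen jay]
  10. access hen: HIT. Cache (LRU->MRU): [jay hen]
  11. access jay: HIT. Cache (LRU->MRU): [hen jay]
  12. access jay: HIT. Cache (LRU->MRU): [hen jay]
  13. access jay: HIT. Cache (LRU->MRU): [hen jay]
  14. access jay: HIT. Cache (LRU->MRU): [hen jay]
  15. access hen: HIT. Cache (LRU->MRU): [jay hen]
  16. access cow: MISS, evict jay. Cache (LRU->MRU): [hen cow]
  17. access jay: MISS, evict hen. Cache (LRU->MRU): [cow jay]
  18. access berry: MISS, evict cow. Cache (LRU->MRU): [jay berry]
  19. access kiwi: MISS, evict jay. Cache (LRU->MRU): [berry kiwi]
  20. access plum: MISS, evict berry. Cache (LRU->MRU): [kiwi plum]
  21. access berry: MISS, evict kiwi. Cache (LRU->MRU): [plum berry]
  22. access plum: HIT. Cache (LRU->MRU): [berry plum]
  23. access cow: MISS, evict berry. Cache (LRU->MRU): [plum cow]
  24. access plum: HIT. Cache (LRU->MRU): [cow plum]
  25. access kiwi: MISS, evict cow. Cache (LRU->MRU): [plum kiwi]
  26. access elk: MISS, evict plum. Cache (LRU->MRU): [kiwi elk]
  27. access berry: MISS, evict kiwi. Cache (LRU->MRU): [elk berry]
Total: 12 hits, 15 misses, 13 evictions

Answer: MHMHHMMHMHHHHHHMMMMMMHMHMMM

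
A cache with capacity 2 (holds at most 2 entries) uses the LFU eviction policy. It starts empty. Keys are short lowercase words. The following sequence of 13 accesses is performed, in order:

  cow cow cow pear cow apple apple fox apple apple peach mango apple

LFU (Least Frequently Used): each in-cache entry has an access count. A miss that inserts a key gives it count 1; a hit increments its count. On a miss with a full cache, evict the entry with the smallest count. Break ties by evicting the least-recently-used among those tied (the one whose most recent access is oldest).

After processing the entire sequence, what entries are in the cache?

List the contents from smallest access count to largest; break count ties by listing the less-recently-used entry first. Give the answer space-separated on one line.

Answer: apple cow

Derivation:
LFU simulation (capacity=2):
  1. access cow: MISS. Cache: [cow(c=1)]
  2. access cow: HIT, count now 2. Cache: [cow(c=2)]
  3. access cow: HIT, count now 3. Cache: [cow(c=3)]
  4. access pear: MISS. Cache: [pear(c=1) cow(c=3)]
  5. access cow: HIT, count now 4. Cache: [pear(c=1) cow(c=4)]
  6. access apple: MISS, evict pear(c=1). Cache: [apple(c=1) cow(c=4)]
  7. access apple: HIT, count now 2. Cache: [apple(c=2) cow(c=4)]
  8. access fox: MISS, evict apple(c=2). Cache: [fox(c=1) cow(c=4)]
  9. access apple: MISS, evict fox(c=1). Cache: [apple(c=1) cow(c=4)]
  10. access apple: HIT, count now 2. Cache: [apple(c=2) cow(c=4)]
  11. access peach: MISS, evict apple(c=2). Cache: [peach(c=1) cow(c=4)]
  12. access mango: MISS, evict peach(c=1). Cache: [mango(c=1) cow(c=4)]
  13. access apple: MISS, evict mango(c=1). Cache: [apple(c=1) cow(c=4)]
Total: 5 hits, 8 misses, 6 evictions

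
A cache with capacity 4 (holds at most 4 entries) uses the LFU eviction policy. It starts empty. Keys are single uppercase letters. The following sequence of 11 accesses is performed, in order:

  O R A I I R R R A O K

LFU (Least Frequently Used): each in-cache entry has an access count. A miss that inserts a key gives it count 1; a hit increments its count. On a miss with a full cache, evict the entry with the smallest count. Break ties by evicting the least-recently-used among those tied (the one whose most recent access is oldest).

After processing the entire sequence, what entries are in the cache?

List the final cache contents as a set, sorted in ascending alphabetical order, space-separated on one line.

LFU simulation (capacity=4):
  1. access O: MISS. Cache: [O(c=1)]
  2. access R: MISS. Cache: [O(c=1) R(c=1)]
  3. access A: MISS. Cache: [O(c=1) R(c=1) A(c=1)]
  4. access I: MISS. Cache: [O(c=1) R(c=1) A(c=1) I(c=1)]
  5. access I: HIT, count now 2. Cache: [O(c=1) R(c=1) A(c=1) I(c=2)]
  6. access R: HIT, count now 2. Cache: [O(c=1) A(c=1) I(c=2) R(c=2)]
  7. access R: HIT, count now 3. Cache: [O(c=1) A(c=1) I(c=2) R(c=3)]
  8. access R: HIT, count now 4. Cache: [O(c=1) A(c=1) I(c=2) R(c=4)]
  9. access A: HIT, count now 2. Cache: [O(c=1) I(c=2) A(c=2) R(c=4)]
  10. access O: HIT, count now 2. Cache: [I(c=2) A(c=2) O(c=2) R(c=4)]
  11. access K: MISS, evict I(c=2). Cache: [K(c=1) A(c=2) O(c=2) R(c=4)]
Total: 6 hits, 5 misses, 1 evictions

Answer: A K O R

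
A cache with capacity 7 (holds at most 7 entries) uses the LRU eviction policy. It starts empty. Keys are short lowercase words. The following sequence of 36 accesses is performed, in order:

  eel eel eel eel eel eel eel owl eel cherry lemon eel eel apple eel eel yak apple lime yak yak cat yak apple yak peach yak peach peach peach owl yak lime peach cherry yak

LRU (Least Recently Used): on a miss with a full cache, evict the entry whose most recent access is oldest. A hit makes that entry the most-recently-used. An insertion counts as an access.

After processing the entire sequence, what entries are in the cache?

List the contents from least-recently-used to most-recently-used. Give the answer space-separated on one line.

Answer: cat apple owl lime peach cherry yak

Derivation:
LRU simulation (capacity=7):
  1. access eel: MISS. Cache (LRU->MRU): [eel]
  2. access eel: HIT. Cache (LRU->MRU): [eel]
  3. access eel: HIT. Cache (LRU->MRU): [eel]
  4. access eel: HIT. Cache (LRU->MRU): [eel]
  5. access eel: HIT. Cache (LRU->MRU): [eel]
  6. access eel: HIT. Cache (LRU->MRU): [eel]
  7. access eel: HIT. Cache (LRU->MRU): [eel]
  8. access owl: MISS. Cache (LRU->MRU): [eel owl]
  9. access eel: HIT. Cache (LRU->MRU): [owl eel]
  10. access cherry: MISS. Cache (LRU->MRU): [owl eel cherry]
  11. access lemon: MISS. Cache (LRU->MRU): [owl eel cherry lemon]
  12. access eel: HIT. Cache (LRU->MRU): [owl cherry lemon eel]
  13. access eel: HIT. Cache (LRU->MRU): [owl cherry lemon eel]
  14. access apple: MISS. Cache (LRU->MRU): [owl cherry lemon eel apple]
  15. access eel: HIT. Cache (LRU->MRU): [owl cherry lemon apple eel]
  16. access eel: HIT. Cache (LRU->MRU): [owl cherry lemon apple eel]
  17. access yak: MISS. Cache (LRU->MRU): [owl cherry lemon apple eel yak]
  18. access apple: HIT. Cache (LRU->MRU): [owl cherry lemon eel yak apple]
  19. access lime: MISS. Cache (LRU->MRU): [owl cherry lemon eel yak apple lime]
  20. access yak: HIT. Cache (LRU->MRU): [owl cherry lemon eel apple lime yak]
  21. access yak: HIT. Cache (LRU->MRU): [owl cherry lemon eel apple lime yak]
  22. access cat: MISS, evict owl. Cache (LRU->MRU): [cherry lemon eel apple lime yak cat]
  23. access yak: HIT. Cache (LRU->MRU): [cherry lemon eel apple lime cat yak]
  24. access apple: HIT. Cache (LRU->MRU): [cherry lemon eel lime cat yak apple]
  25. access yak: HIT. Cache (LRU->MRU): [cherry lemon eel lime cat apple yak]
  26. access peach: MISS, evict cherry. Cache (LRU->MRU): [lemon eel lime cat apple yak peach]
  27. access yak: HIT. Cache (LRU->MRU): [lemon eel lime cat apple peach yak]
  28. access peach: HIT. Cache (LRU->MRU): [lemon eel lime cat apple yak peach]
  29. access peach: HIT. Cache (LRU->MRU): [lemon eel lime cat apple yak peach]
  30. access peach: HIT. Cache (LRU->MRU): [lemon eel lime cat apple yak peach]
  31. access owl: MISS, evict lemon. Cache (LRU->MRU): [eel lime cat apple yak peach owl]
  32. access yak: HIT. Cache (LRU->MRU): [eel lime cat apple peach owl yak]
  33. access lime: HIT. Cache (LRU->MRU): [eel cat apple peach owl yak lime]
  34. access peach: HIT. Cache (LRU->MRU): [eel cat apple owl yak lime peach]
  35. access cherry: MISS, evict eel. Cache (LRU->MRU): [cat apple owl yak lime peach cherry]
  36. access yak: HIT. Cache (LRU->MRU): [cat apple owl lime peach cherry yak]
Total: 25 hits, 11 misses, 4 evictions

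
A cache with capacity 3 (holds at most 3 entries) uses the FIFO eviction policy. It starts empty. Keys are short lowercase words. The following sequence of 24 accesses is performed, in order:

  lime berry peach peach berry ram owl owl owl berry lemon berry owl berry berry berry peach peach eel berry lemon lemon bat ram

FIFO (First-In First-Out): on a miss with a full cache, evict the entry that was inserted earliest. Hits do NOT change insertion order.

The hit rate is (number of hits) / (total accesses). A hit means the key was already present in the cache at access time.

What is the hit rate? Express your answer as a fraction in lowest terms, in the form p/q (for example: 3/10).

Answer: 11/24

Derivation:
FIFO simulation (capacity=3):
  1. access lime: MISS. Cache (old->new): [lime]
  2. access berry: MISS. Cache (old->new): [lime berry]
  3. access peach: MISS. Cache (old->new): [lime berry peach]
  4. access peach: HIT. Cache (old->new): [lime berry peach]
  5. access berry: HIT. Cache (old->new): [lime berry peach]
  6. access ram: MISS, evict lime. Cache (old->new): [berry peach ram]
  7. access owl: MISS, evict berry. Cache (old->new): [peach ram owl]
  8. access owl: HIT. Cache (old->new): [peach ram owl]
  9. access owl: HIT. Cache (old->new): [peach ram owl]
  10. access berry: MISS, evict peach. Cache (old->new): [ram owl berry]
  11. access lemon: MISS, evict ram. Cache (old->new): [owl berry lemon]
  12. access berry: HIT. Cache (old->new): [owl berry lemon]
  13. access owl: HIT. Cache (old->new): [owl berry lemon]
  14. access berry: HIT. Cache (old->new): [owl berry lemon]
  15. access berry: HIT. Cache (old->new): [owl berry lemon]
  16. access berry: HIT. Cache (old->new): [owl berry lemon]
  17. access peach: MISS, evict owl. Cache (old->new): [berry lemon peach]
  18. access peach: HIT. Cache (old->new): [berry lemon peach]
  19. access eel: MISS, evict berry. Cache (old->new): [lemon peach eel]
  20. access berry: MISS, evict lemon. Cache (old->new): [peach eel berry]
  21. access lemon: MISS, evict peach. Cache (old->new): [eel berry lemon]
  22. access lemon: HIT. Cache (old->new): [eel berry lemon]
  23. access bat: MISS, evict eel. Cache (old->new): [berry lemon bat]
  24. access ram: MISS, evict berry. Cache (old->new): [lemon bat ram]
Total: 11 hits, 13 misses, 10 evictions

Hit rate = 11/24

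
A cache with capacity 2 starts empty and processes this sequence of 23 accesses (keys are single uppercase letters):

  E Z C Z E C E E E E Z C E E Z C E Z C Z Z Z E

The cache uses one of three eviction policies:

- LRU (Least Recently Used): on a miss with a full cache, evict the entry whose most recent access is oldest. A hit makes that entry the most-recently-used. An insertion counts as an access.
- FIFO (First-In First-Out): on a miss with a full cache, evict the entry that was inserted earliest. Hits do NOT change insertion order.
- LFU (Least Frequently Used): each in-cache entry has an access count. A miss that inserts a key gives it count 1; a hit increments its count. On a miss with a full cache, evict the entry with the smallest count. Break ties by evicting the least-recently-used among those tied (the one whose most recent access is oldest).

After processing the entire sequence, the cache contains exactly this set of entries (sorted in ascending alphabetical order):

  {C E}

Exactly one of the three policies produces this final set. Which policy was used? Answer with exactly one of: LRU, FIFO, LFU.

Answer: FIFO

Derivation:
Simulating under each policy and comparing final sets:
  LRU: final set = {E Z} -> differs
  FIFO: final set = {C E} -> MATCHES target
  LFU: final set = {E Z} -> differs
Only FIFO produces the target set.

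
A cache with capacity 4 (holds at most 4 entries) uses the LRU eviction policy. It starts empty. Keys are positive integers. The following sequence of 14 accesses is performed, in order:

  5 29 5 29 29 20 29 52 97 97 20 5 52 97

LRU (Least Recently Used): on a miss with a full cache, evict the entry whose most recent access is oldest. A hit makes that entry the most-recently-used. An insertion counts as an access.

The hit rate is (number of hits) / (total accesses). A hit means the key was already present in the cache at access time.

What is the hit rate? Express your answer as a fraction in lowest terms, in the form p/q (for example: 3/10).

LRU simulation (capacity=4):
  1. access 5: MISS. Cache (LRU->MRU): [5]
  2. access 29: MISS. Cache (LRU->MRU): [5 29]
  3. access 5: HIT. Cache (LRU->MRU): [29 5]
  4. access 29: HIT. Cache (LRU->MRU): [5 29]
  5. access 29: HIT. Cache (LRU->MRU): [5 29]
  6. access 20: MISS. Cache (LRU->MRU): [5 29 20]
  7. access 29: HIT. Cache (LRU->MRU): [5 20 29]
  8. access 52: MISS. Cache (LRU->MRU): [5 20 29 52]
  9. access 97: MISS, evict 5. Cache (LRU->MRU): [20 29 52 97]
  10. access 97: HIT. Cache (LRU->MRU): [20 29 52 97]
  11. access 20: HIT. Cache (LRU->MRU): [29 52 97 20]
  12. access 5: MISS, evict 29. Cache (LRU->MRU): [52 97 20 5]
  13. access 52: HIT. Cache (LRU->MRU): [97 20 5 52]
  14. access 97: HIT. Cache (LRU->MRU): [20 5 52 97]
Total: 8 hits, 6 misses, 2 evictions

Hit rate = 8/14 = 4/7

Answer: 4/7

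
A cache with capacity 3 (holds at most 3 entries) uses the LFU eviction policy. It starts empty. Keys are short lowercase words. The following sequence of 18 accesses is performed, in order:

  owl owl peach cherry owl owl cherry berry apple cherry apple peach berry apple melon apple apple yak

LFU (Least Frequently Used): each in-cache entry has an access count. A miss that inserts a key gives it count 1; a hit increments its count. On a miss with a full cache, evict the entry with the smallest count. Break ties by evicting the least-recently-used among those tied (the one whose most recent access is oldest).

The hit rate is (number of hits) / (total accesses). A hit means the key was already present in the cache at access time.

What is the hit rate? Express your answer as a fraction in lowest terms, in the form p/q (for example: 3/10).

Answer: 7/18

Derivation:
LFU simulation (capacity=3):
  1. access owl: MISS. Cache: [owl(c=1)]
  2. access owl: HIT, count now 2. Cache: [owl(c=2)]
  3. access peach: MISS. Cache: [peach(c=1) owl(c=2)]
  4. access cherry: MISS. Cache: [peach(c=1) cherry(c=1) owl(c=2)]
  5. access owl: HIT, count now 3. Cache: [peach(c=1) cherry(c=1) owl(c=3)]
  6. access owl: HIT, count now 4. Cache: [peach(c=1) cherry(c=1) owl(c=4)]
  7. access cherry: HIT, count now 2. Cache: [peach(c=1) cherry(c=2) owl(c=4)]
  8. access berry: MISS, evict peach(c=1). Cache: [berry(c=1) cherry(c=2) owl(c=4)]
  9. access apple: MISS, evict berry(c=1). Cache: [apple(c=1) cherry(c=2) owl(c=4)]
  10. access cherry: HIT, count now 3. Cache: [apple(c=1) cherry(c=3) owl(c=4)]
  11. access apple: HIT, count now 2. Cache: [apple(c=2) cherry(c=3) owl(c=4)]
  12. access peach: MISS, evict apple(c=2). Cache: [peach(c=1) cherry(c=3) owl(c=4)]
  13. access berry: MISS, evict peach(c=1). Cache: [berry(c=1) cherry(c=3) owl(c=4)]
  14. access apple: MISS, evict berry(c=1). Cache: [apple(c=1) cherry(c=3) owl(c=4)]
  15. access melon: MISS, evict apple(c=1). Cache: [melon(c=1) cherry(c=3) owl(c=4)]
  16. access apple: MISS, evict melon(c=1). Cache: [apple(c=1) cherry(c=3) owl(c=4)]
  17. access apple: HIT, count now 2. Cache: [apple(c=2) cherry(c=3) owl(c=4)]
  18. access yak: MISS, evict apple(c=2). Cache: [yak(c=1) cherry(c=3) owl(c=4)]
Total: 7 hits, 11 misses, 8 evictions

Hit rate = 7/18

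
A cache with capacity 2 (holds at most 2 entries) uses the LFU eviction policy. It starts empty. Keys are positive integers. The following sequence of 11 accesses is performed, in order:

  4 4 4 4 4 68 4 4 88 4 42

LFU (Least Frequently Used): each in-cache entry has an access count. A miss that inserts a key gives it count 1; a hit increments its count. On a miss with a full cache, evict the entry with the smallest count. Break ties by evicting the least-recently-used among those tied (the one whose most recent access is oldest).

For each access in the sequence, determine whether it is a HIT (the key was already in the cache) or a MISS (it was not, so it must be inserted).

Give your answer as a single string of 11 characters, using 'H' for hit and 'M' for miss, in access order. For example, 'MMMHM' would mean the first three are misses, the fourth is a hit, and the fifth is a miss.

LFU simulation (capacity=2):
  1. access 4: MISS. Cache: [4(c=1)]
  2. access 4: HIT, count now 2. Cache: [4(c=2)]
  3. access 4: HIT, count now 3. Cache: [4(c=3)]
  4. access 4: HIT, count now 4. Cache: [4(c=4)]
  5. access 4: HIT, count now 5. Cache: [4(c=5)]
  6. access 68: MISS. Cache: [68(c=1) 4(c=5)]
  7. access 4: HIT, count now 6. Cache: [68(c=1) 4(c=6)]
  8. access 4: HIT, count now 7. Cache: [68(c=1) 4(c=7)]
  9. access 88: MISS, evict 68(c=1). Cache: [88(c=1) 4(c=7)]
  10. access 4: HIT, count now 8. Cache: [88(c=1) 4(c=8)]
  11. access 42: MISS, evict 88(c=1). Cache: [42(c=1) 4(c=8)]
Total: 7 hits, 4 misses, 2 evictions

Answer: MHHHHMHHMHM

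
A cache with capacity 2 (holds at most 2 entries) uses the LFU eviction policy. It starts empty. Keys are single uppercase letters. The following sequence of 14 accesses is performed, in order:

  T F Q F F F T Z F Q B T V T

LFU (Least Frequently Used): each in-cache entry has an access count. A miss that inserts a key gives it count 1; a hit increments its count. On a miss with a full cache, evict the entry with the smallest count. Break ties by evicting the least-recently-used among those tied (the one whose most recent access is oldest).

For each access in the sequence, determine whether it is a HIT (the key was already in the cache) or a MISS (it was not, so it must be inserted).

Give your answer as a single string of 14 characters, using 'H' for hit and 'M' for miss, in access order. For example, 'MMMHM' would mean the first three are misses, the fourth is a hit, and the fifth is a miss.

Answer: MMMHHHMMHMMMMM

Derivation:
LFU simulation (capacity=2):
  1. access T: MISS. Cache: [T(c=1)]
  2. access F: MISS. Cache: [T(c=1) F(c=1)]
  3. access Q: MISS, evict T(c=1). Cache: [F(c=1) Q(c=1)]
  4. access F: HIT, count now 2. Cache: [Q(c=1) F(c=2)]
  5. access F: HIT, count now 3. Cache: [Q(c=1) F(c=3)]
  6. access F: HIT, count now 4. Cache: [Q(c=1) F(c=4)]
  7. access T: MISS, evict Q(c=1). Cache: [T(c=1) F(c=4)]
  8. access Z: MISS, evict T(c=1). Cache: [Z(c=1) F(c=4)]
  9. access F: HIT, count now 5. Cache: [Z(c=1) F(c=5)]
  10. access Q: MISS, evict Z(c=1). Cache: [Q(c=1) F(c=5)]
  11. access B: MISS, evict Q(c=1). Cache: [B(c=1) F(c=5)]
  12. access T: MISS, evict B(c=1). Cache: [T(c=1) F(c=5)]
  13. access V: MISS, evict T(c=1). Cache: [V(c=1) F(c=5)]
  14. access T: MISS, evict V(c=1). Cache: [T(c=1) F(c=5)]
Total: 4 hits, 10 misses, 8 evictions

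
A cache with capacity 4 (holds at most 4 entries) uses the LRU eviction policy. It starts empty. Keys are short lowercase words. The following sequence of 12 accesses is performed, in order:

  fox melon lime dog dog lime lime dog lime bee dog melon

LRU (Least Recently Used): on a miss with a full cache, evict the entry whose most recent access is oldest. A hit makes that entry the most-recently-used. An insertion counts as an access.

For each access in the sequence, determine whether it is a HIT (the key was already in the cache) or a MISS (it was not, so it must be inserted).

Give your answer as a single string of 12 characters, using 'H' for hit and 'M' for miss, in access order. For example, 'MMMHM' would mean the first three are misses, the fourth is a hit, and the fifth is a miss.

LRU simulation (capacity=4):
  1. access fox: MISS. Cache (LRU->MRU): [fox]
  2. access melon: MISS. Cache (LRU->MRU): [fox melon]
  3. access lime: MISS. Cache (LRU->MRU): [fox melon lime]
  4. access dog: MISS. Cache (LRU->MRU): [fox melon lime dog]
  5. access dog: HIT. Cache (LRU->MRU): [fox melon lime dog]
  6. access lime: HIT. Cache (LRU->MRU): [fox melon dog lime]
  7. access lime: HIT. Cache (LRU->MRU): [fox melon dog lime]
  8. access dog: HIT. Cache (LRU->MRU): [fox melon lime dog]
  9. access lime: HIT. Cache (LRU->MRU): [fox melon dog lime]
  10. access bee: MISS, evict fox. Cache (LRU->MRU): [melon dog lime bee]
  11. access dog: HIT. Cache (LRU->MRU): [melon lime bee dog]
  12. access melon: HIT. Cache (LRU->MRU): [lime bee dog melon]
Total: 7 hits, 5 misses, 1 evictions

Answer: MMMMHHHHHMHH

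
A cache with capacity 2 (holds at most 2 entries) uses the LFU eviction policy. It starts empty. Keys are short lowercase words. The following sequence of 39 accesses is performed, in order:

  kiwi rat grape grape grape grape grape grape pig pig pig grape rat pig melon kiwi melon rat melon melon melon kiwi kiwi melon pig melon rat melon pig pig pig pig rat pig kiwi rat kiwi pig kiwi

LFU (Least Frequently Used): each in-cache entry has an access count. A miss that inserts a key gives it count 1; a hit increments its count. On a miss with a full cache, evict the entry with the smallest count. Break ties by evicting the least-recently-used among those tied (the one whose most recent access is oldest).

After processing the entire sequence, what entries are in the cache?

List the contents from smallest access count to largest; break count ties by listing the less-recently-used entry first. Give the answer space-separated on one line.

LFU simulation (capacity=2):
  1. access kiwi: MISS. Cache: [kiwi(c=1)]
  2. access rat: MISS. Cache: [kiwi(c=1) rat(c=1)]
  3. access grape: MISS, evict kiwi(c=1). Cache: [rat(c=1) grape(c=1)]
  4. access grape: HIT, count now 2. Cache: [rat(c=1) grape(c=2)]
  5. access grape: HIT, count now 3. Cache: [rat(c=1) grape(c=3)]
  6. access grape: HIT, count now 4. Cache: [rat(c=1) grape(c=4)]
  7. access grape: HIT, count now 5. Cache: [rat(c=1) grape(c=5)]
  8. access grape: HIT, count now 6. Cache: [rat(c=1) grape(c=6)]
  9. access pig: MISS, evict rat(c=1). Cache: [pig(c=1) grape(c=6)]
  10. access pig: HIT, count now 2. Cache: [pig(c=2) grape(c=6)]
  11. access pig: HIT, count now 3. Cache: [pig(c=3) grape(c=6)]
  12. access grape: HIT, count now 7. Cache: [pig(c=3) grape(c=7)]
  13. access rat: MISS, evict pig(c=3). Cache: [rat(c=1) grape(c=7)]
  14. access pig: MISS, evict rat(c=1). Cache: [pig(c=1) grape(c=7)]
  15. access melon: MISS, evict pig(c=1). Cache: [melon(c=1) grape(c=7)]
  16. access kiwi: MISS, evict melon(c=1). Cache: [kiwi(c=1) grape(c=7)]
  17. access melon: MISS, evict kiwi(c=1). Cache: [melon(c=1) grape(c=7)]
  18. access rat: MISS, evict melon(c=1). Cache: [rat(c=1) grape(c=7)]
  19. access melon: MISS, evict rat(c=1). Cache: [melon(c=1) grape(c=7)]
  20. access melon: HIT, count now 2. Cache: [melon(c=2) grape(c=7)]
  21. access melon: HIT, count now 3. Cache: [melon(c=3) grape(c=7)]
  22. access kiwi: MISS, evict melon(c=3). Cache: [kiwi(c=1) grape(c=7)]
  23. access kiwi: HIT, count now 2. Cache: [kiwi(c=2) grape(c=7)]
  24. access melon: MISS, evict kiwi(c=2). Cache: [melon(c=1) grape(c=7)]
  25. access pig: MISS, evict melon(c=1). Cache: [pig(c=1) grape(c=7)]
  26. access melon: MISS, evict pig(c=1). Cache: [melon(c=1) grape(c=7)]
  27. access rat: MISS, evict melon(c=1). Cache: [rat(c=1) grape(c=7)]
  28. access melon: MISS, evict rat(c=1). Cache: [melon(c=1) grape(c=7)]
  29. access pig: MISS, evict melon(c=1). Cache: [pig(c=1) grape(c=7)]
  30. access pig: HIT, count now 2. Cache: [pig(c=2) grape(c=7)]
  31. access pig: HIT, count now 3. Cache: [pig(c=3) grape(c=7)]
  32. access pig: HIT, count now 4. Cache: [pig(c=4) grape(c=7)]
  33. access rat: MISS, evict pig(c=4). Cache: [rat(c=1) grape(c=7)]
  34. access pig: MISS, evict rat(c=1). Cache: [pig(c=1) grape(c=7)]
  35. access kiwi: MISS, evict pig(c=1). Cache: [kiwi(c=1) grape(c=7)]
  36. access rat: MISS, evict kiwi(c=1). Cache: [rat(c=1) grape(c=7)]
  37. access kiwi: MISS, evict rat(c=1). Cache: [kiwi(c=1) grape(c=7)]
  38. access pig: MISS, evict kiwi(c=1). Cache: [pig(c=1) grape(c=7)]
  39. access kiwi: MISS, evict pig(c=1). Cache: [kiwi(c=1) grape(c=7)]
Total: 14 hits, 25 misses, 23 evictions

Answer: kiwi grape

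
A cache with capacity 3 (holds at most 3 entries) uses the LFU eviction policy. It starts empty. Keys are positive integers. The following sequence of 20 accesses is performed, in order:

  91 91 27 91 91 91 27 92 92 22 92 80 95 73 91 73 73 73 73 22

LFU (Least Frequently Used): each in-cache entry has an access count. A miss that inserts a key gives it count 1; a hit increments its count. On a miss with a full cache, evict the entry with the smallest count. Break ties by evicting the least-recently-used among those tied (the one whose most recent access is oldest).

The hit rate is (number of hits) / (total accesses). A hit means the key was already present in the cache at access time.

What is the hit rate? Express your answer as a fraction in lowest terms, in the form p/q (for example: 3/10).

LFU simulation (capacity=3):
  1. access 91: MISS. Cache: [91(c=1)]
  2. access 91: HIT, count now 2. Cache: [91(c=2)]
  3. access 27: MISS. Cache: [27(c=1) 91(c=2)]
  4. access 91: HIT, count now 3. Cache: [27(c=1) 91(c=3)]
  5. access 91: HIT, count now 4. Cache: [27(c=1) 91(c=4)]
  6. access 91: HIT, count now 5. Cache: [27(c=1) 91(c=5)]
  7. access 27: HIT, count now 2. Cache: [27(c=2) 91(c=5)]
  8. access 92: MISS. Cache: [92(c=1) 27(c=2) 91(c=5)]
  9. access 92: HIT, count now 2. Cache: [27(c=2) 92(c=2) 91(c=5)]
  10. access 22: MISS, evict 27(c=2). Cache: [22(c=1) 92(c=2) 91(c=5)]
  11. access 92: HIT, count now 3. Cache: [22(c=1) 92(c=3) 91(c=5)]
  12. access 80: MISS, evict 22(c=1). Cache: [80(c=1) 92(c=3) 91(c=5)]
  13. access 95: MISS, evict 80(c=1). Cache: [95(c=1) 92(c=3) 91(c=5)]
  14. access 73: MISS, evict 95(c=1). Cache: [73(c=1) 92(c=3) 91(c=5)]
  15. access 91: HIT, count now 6. Cache: [73(c=1) 92(c=3) 91(c=6)]
  16. access 73: HIT, count now 2. Cache: [73(c=2) 92(c=3) 91(c=6)]
  17. access 73: HIT, count now 3. Cache: [92(c=3) 73(c=3) 91(c=6)]
  18. access 73: HIT, count now 4. Cache: [92(c=3) 73(c=4) 91(c=6)]
  19. access 73: HIT, count now 5. Cache: [92(c=3) 73(c=5) 91(c=6)]
  20. access 22: MISS, evict 92(c=3). Cache: [22(c=1) 73(c=5) 91(c=6)]
Total: 12 hits, 8 misses, 5 evictions

Hit rate = 12/20 = 3/5

Answer: 3/5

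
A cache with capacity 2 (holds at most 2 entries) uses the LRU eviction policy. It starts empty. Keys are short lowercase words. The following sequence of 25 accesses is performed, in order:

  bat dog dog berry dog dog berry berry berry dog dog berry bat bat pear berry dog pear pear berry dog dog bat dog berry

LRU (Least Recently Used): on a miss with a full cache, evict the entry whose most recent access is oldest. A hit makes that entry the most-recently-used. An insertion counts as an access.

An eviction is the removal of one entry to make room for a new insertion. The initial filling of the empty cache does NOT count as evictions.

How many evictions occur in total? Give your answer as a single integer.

LRU simulation (capacity=2):
  1. access bat: MISS. Cache (LRU->MRU): [bat]
  2. access dog: MISS. Cache (LRU->MRU): [bat dog]
  3. access dog: HIT. Cache (LRU->MRU): [bat dog]
  4. access berry: MISS, evict bat. Cache (LRU->MRU): [dog berry]
  5. access dog: HIT. Cache (LRU->MRU): [berry dog]
  6. access dog: HIT. Cache (LRU->MRU): [berry dog]
  7. access berry: HIT. Cache (LRU->MRU): [dog berry]
  8. access berry: HIT. Cache (LRU->MRU): [dog berry]
  9. access berry: HIT. Cache (LRU->MRU): [dog berry]
  10. access dog: HIT. Cache (LRU->MRU): [berry dog]
  11. access dog: HIT. Cache (LRU->MRU): [berry dog]
  12. access berry: HIT. Cache (LRU->MRU): [dog berry]
  13. access bat: MISS, evict dog. Cache (LRU->MRU): [berry bat]
  14. access bat: HIT. Cache (LRU->MRU): [berry bat]
  15. access pear: MISS, evict berry. Cache (LRU->MRU): [bat pear]
  16. access berry: MISS, evict bat. Cache (LRU->MRU): [pear berry]
  17. access dog: MISS, evict pear. Cache (LRU->MRU): [berry dog]
  18. access pear: MISS, evict berry. Cache (LRU->MRU): [dog pear]
  19. access pear: HIT. Cache (LRU->MRU): [dog pear]
  20. access berry: MISS, evict dog. Cache (LRU->MRU): [pear berry]
  21. access dog: MISS, evict pear. Cache (LRU->MRU): [berry dog]
  22. access dog: HIT. Cache (LRU->MRU): [berry dog]
  23. access bat: MISS, evict berry. Cache (LRU->MRU): [dog bat]
  24. access dog: HIT. Cache (LRU->MRU): [bat dog]
  25. access berry: MISS, evict bat. Cache (LRU->MRU): [dog berry]
Total: 13 hits, 12 misses, 10 evictions

Answer: 10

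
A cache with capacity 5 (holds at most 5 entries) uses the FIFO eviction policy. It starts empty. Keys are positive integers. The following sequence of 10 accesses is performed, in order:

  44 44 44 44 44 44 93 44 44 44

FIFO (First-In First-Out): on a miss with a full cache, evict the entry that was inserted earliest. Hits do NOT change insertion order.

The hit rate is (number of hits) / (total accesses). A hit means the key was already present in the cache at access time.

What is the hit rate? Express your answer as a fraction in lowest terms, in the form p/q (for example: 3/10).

FIFO simulation (capacity=5):
  1. access 44: MISS. Cache (old->new): [44]
  2. access 44: HIT. Cache (old->new): [44]
  3. access 44: HIT. Cache (old->new): [44]
  4. access 44: HIT. Cache (old->new): [44]
  5. access 44: HIT. Cache (old->new): [44]
  6. access 44: HIT. Cache (old->new): [44]
  7. access 93: MISS. Cache (old->new): [44 93]
  8. access 44: HIT. Cache (old->new): [44 93]
  9. access 44: HIT. Cache (old->new): [44 93]
  10. access 44: HIT. Cache (old->new): [44 93]
Total: 8 hits, 2 misses, 0 evictions

Hit rate = 8/10 = 4/5

Answer: 4/5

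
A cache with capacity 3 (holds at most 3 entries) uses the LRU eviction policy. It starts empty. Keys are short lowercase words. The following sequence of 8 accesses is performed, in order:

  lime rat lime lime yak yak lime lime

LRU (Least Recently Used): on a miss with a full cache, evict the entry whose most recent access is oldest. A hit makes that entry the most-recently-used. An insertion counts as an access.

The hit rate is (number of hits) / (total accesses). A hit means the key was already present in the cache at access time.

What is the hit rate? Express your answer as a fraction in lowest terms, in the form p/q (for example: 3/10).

LRU simulation (capacity=3):
  1. access lime: MISS. Cache (LRU->MRU): [lime]
  2. access rat: MISS. Cache (LRU->MRU): [lime rat]
  3. access lime: HIT. Cache (LRU->MRU): [rat lime]
  4. access lime: HIT. Cache (LRU->MRU): [rat lime]
  5. access yak: MISS. Cache (LRU->MRU): [rat lime yak]
  6. access yak: HIT. Cache (LRU->MRU): [rat lime yak]
  7. access lime: HIT. Cache (LRU->MRU): [rat yak lime]
  8. access lime: HIT. Cache (LRU->MRU): [rat yak lime]
Total: 5 hits, 3 misses, 0 evictions

Hit rate = 5/8

Answer: 5/8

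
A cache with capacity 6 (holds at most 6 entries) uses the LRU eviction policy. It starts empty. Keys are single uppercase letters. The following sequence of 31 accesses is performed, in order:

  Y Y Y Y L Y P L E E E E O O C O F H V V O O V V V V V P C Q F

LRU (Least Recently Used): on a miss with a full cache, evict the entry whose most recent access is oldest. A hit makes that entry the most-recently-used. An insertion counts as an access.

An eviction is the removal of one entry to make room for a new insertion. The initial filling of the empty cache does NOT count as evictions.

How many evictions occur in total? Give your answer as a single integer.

Answer: 6

Derivation:
LRU simulation (capacity=6):
  1. access Y: MISS. Cache (LRU->MRU): [Y]
  2. access Y: HIT. Cache (LRU->MRU): [Y]
  3. access Y: HIT. Cache (LRU->MRU): [Y]
  4. access Y: HIT. Cache (LRU->MRU): [Y]
  5. access L: MISS. Cache (LRU->MRU): [Y L]
  6. access Y: HIT. Cache (LRU->MRU): [L Y]
  7. access P: MISS. Cache (LRU->MRU): [L Y P]
  8. access L: HIT. Cache (LRU->MRU): [Y P L]
  9. access E: MISS. Cache (LRU->MRU): [Y P L E]
  10. access E: HIT. Cache (LRU->MRU): [Y P L E]
  11. access E: HIT. Cache (LRU->MRU): [Y P L E]
  12. access E: HIT. Cache (LRU->MRU): [Y P L E]
  13. access O: MISS. Cache (LRU->MRU): [Y P L E O]
  14. access O: HIT. Cache (LRU->MRU): [Y P L E O]
  15. access C: MISS. Cache (LRU->MRU): [Y P L E O C]
  16. access O: HIT. Cache (LRU->MRU): [Y P L E C O]
  17. access F: MISS, evict Y. Cache (LRU->MRU): [P L E C O F]
  18. access H: MISS, evict P. Cache (LRU->MRU): [L E C O F H]
  19. access V: MISS, evict L. Cache (LRU->MRU): [E C O F H V]
  20. access V: HIT. Cache (LRU->MRU): [E C O F H V]
  21. access O: HIT. Cache (LRU->MRU): [E C F H V O]
  22. access O: HIT. Cache (LRU->MRU): [E C F H V O]
  23. access V: HIT. Cache (LRU->MRU): [E C F H O V]
  24. access V: HIT. Cache (LRU->MRU): [E C F H O V]
  25. access V: HIT. Cache (LRU->MRU): [E C F H O V]
  26. access V: HIT. Cache (LRU->MRU): [E C F H O V]
  27. access V: HIT. Cache (LRU->MRU): [E C F H O V]
  28. access P: MISS, evict E. Cache (LRU->MRU): [C F H O V P]
  29. access C: HIT. Cache (LRU->MRU): [F H O V P C]
  30. access Q: MISS, evict F. Cache (LRU->MRU): [H O V P C Q]
  31. access F: MISS, evict H. Cache (LRU->MRU): [O V P C Q F]
Total: 19 hits, 12 misses, 6 evictions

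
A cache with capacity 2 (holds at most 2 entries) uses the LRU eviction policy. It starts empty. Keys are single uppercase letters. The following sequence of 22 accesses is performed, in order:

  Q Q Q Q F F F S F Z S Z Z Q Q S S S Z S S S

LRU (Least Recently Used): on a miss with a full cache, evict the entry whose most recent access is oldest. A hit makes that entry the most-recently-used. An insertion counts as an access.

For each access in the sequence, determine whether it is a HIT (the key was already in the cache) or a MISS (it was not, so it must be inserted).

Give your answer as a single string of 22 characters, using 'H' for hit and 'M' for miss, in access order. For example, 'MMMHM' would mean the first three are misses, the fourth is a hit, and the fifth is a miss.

LRU simulation (capacity=2):
  1. access Q: MISS. Cache (LRU->MRU): [Q]
  2. access Q: HIT. Cache (LRU->MRU): [Q]
  3. access Q: HIT. Cache (LRU->MRU): [Q]
  4. access Q: HIT. Cache (LRU->MRU): [Q]
  5. access F: MISS. Cache (LRU->MRU): [Q F]
  6. access F: HIT. Cache (LRU->MRU): [Q F]
  7. access F: HIT. Cache (LRU->MRU): [Q F]
  8. access S: MISS, evict Q. Cache (LRU->MRU): [F S]
  9. access F: HIT. Cache (LRU->MRU): [S F]
  10. access Z: MISS, evict S. Cache (LRU->MRU): [F Z]
  11. access S: MISS, evict F. Cache (LRU->MRU): [Z S]
  12. access Z: HIT. Cache (LRU->MRU): [S Z]
  13. access Z: HIT. Cache (LRU->MRU): [S Z]
  14. access Q: MISS, evict S. Cache (LRU->MRU): [Z Q]
  15. access Q: HIT. Cache (LRU->MRU): [Z Q]
  16. access S: MISS, evict Z. Cache (LRU->MRU): [Q S]
  17. access S: HIT. Cache (LRU->MRU): [Q S]
  18. access S: HIT. Cache (LRU->MRU): [Q S]
  19. access Z: MISS, evict Q. Cache (LRU->MRU): [S Z]
  20. access S: HIT. Cache (LRU->MRU): [Z S]
  21. access S: HIT. Cache (LRU->MRU): [Z S]
  22. access S: HIT. Cache (LRU->MRU): [Z S]
Total: 14 hits, 8 misses, 6 evictions

Answer: MHHHMHHMHMMHHMHMHHMHHH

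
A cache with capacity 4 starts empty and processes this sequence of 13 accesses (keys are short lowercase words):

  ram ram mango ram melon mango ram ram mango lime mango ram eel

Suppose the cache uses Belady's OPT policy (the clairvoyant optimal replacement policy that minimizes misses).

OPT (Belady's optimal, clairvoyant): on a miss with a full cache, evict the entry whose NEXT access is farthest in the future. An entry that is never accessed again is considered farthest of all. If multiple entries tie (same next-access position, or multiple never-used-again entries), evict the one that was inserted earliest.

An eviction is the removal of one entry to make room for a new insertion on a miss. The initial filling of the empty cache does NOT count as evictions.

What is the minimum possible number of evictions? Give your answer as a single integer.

OPT (Belady) simulation (capacity=4):
  1. access ram: MISS. Cache: [ram]
  2. access ram: HIT. Next use of ram: step 4. Cache: [ram]
  3. access mango: MISS. Cache: [ram mango]
  4. access ram: HIT. Next use of ram: step 7. Cache: [ram mango]
  5. access melon: MISS. Cache: [ram mango melon]
  6. access mango: HIT. Next use of mango: step 9. Cache: [ram mango melon]
  7. access ram: HIT. Next use of ram: step 8. Cache: [ram mango melon]
  8. access ram: HIT. Next use of ram: step 12. Cache: [ram mango melon]
  9. access mango: HIT. Next use of mango: step 11. Cache: [ram mango melon]
  10. access lime: MISS. Cache: [ram mango melon lime]
  11. access mango: HIT. Next use of mango: never. Cache: [ram mango melon lime]
  12. access ram: HIT. Next use of ram: never. Cache: [ram mango melon lime]
  13. access eel: MISS, evict ram (next use: never). Cache: [mango melon lime eel]
Total: 8 hits, 5 misses, 1 evictions

Answer: 1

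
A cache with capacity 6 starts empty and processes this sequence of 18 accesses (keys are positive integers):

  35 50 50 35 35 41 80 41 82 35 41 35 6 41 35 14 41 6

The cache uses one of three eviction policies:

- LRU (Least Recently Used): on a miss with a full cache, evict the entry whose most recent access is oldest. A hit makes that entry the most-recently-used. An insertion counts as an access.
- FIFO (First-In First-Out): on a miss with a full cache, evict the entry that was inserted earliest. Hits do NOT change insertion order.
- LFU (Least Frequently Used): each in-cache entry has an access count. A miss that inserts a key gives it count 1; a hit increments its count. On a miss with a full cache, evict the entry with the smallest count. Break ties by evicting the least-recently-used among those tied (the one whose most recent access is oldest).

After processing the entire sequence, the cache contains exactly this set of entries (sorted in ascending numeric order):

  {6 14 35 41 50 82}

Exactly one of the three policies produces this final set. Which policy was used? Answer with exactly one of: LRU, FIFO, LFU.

Answer: LFU

Derivation:
Simulating under each policy and comparing final sets:
  LRU: final set = {6 14 35 41 80 82} -> differs
  FIFO: final set = {6 14 41 50 80 82} -> differs
  LFU: final set = {6 14 35 41 50 82} -> MATCHES target
Only LFU produces the target set.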